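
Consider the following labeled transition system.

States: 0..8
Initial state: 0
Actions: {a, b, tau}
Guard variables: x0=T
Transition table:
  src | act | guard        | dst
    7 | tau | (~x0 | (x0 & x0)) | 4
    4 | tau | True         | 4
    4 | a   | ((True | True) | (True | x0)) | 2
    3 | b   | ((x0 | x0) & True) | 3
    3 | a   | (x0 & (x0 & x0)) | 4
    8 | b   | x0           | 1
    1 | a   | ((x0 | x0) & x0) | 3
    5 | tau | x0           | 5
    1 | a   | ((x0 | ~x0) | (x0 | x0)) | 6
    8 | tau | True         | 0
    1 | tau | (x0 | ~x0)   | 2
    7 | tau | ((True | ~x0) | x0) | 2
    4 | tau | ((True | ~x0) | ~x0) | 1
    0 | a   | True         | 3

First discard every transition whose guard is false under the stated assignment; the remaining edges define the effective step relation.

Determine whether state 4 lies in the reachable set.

After dropping false guards: 14 live edges.
depth 0: {0}
depth 1: {3}  now seen {0,3}
depth 2: {4}  now seen {0,3,4}
depth 3: {1,2}  now seen {0,1,2,3,4}
depth 4: {6}  now seen {0,1,2,3,4,6}
Reach set: {0,1,2,3,4,6}
Path to 4: a·a

Answer: REACHABLE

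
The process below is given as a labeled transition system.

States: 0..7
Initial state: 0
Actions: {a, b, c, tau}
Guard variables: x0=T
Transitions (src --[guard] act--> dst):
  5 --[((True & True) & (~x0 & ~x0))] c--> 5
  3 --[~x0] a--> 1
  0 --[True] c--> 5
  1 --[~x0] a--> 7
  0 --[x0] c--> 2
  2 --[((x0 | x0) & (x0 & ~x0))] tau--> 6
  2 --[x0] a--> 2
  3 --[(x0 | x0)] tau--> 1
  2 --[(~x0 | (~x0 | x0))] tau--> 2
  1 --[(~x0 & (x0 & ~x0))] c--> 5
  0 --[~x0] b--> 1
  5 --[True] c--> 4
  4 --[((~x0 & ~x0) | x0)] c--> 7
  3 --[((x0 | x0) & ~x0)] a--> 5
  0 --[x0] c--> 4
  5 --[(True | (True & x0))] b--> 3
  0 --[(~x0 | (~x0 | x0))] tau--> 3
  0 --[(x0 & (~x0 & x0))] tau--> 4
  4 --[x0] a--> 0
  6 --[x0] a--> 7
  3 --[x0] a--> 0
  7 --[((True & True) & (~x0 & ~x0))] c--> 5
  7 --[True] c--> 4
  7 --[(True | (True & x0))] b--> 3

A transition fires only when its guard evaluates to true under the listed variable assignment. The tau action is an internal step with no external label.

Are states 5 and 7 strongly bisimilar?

Answer: BISIMILAR

Analysis:
Compute ~ classes (split until stable):
  π0 = {{0,1,2,3,4,5,6,7}}
  π1 = {{0},{1},{2,3},{4},{5,7},{6}}
  π2 = {{0},{1},{2},{3},{4},{5,7},{6}}
7 equivalence class(es) (converged in 3)
5∈{5,7}, 7∈{5,7}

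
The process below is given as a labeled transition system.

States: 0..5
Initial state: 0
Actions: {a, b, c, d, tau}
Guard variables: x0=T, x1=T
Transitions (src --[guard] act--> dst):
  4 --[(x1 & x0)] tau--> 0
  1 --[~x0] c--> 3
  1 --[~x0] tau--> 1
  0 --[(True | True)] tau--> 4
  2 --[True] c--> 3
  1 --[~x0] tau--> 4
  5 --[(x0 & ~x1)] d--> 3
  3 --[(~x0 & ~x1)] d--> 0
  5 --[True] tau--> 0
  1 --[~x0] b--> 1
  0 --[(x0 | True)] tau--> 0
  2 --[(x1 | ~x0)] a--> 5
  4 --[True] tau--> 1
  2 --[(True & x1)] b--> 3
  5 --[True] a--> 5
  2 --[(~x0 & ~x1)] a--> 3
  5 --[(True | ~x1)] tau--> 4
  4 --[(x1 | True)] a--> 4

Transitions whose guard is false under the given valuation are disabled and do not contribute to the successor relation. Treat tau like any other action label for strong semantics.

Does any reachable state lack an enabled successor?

Answer: DEADLOCK at state 1

Analysis:
R = {0,1,4}
  0: tau→0  tau→4  [2 exit(s)]
  1: ∅  [deadlock]
  4: a→4  tau→0  tau→1  [3 exit(s)]
witness 1: tau·tau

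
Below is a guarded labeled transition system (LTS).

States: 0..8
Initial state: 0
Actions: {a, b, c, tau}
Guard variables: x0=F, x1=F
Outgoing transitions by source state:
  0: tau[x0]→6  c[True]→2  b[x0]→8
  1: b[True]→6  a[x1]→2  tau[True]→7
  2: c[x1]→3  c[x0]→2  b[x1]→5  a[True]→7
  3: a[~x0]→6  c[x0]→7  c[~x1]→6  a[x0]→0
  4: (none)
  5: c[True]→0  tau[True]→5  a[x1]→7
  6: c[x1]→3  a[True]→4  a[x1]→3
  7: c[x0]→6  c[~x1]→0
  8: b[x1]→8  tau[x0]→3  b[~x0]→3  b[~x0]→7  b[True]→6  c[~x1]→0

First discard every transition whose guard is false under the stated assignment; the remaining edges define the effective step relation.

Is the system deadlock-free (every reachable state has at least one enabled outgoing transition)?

Answer: DEADLOCK-FREE

Trace:
Reach set: {0,2,7}
  0: c→2  [1 exit(s)]
  2: a→7  [1 exit(s)]
  7: c→0  [1 exit(s)]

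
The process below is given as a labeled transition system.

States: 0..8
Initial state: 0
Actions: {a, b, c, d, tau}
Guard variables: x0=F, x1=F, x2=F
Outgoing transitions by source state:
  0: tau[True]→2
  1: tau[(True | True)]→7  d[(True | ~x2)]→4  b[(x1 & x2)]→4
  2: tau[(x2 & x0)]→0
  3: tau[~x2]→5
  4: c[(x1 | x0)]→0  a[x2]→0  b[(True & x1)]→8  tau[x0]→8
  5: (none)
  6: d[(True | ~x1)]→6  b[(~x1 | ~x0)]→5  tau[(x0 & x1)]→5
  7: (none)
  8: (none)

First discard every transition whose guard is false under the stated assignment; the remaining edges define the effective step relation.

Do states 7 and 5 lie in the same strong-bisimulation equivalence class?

Refine partition for ~:
  P[0] = {{0,1,2,3,4,5,6,7,8}}
  P[1] = {{0,3},{1},{2,4,5,7,8},{6}}
stable after 2 split(s): 4 block(s)
[7]={2,4,5,7,8}  [5]={2,4,5,7,8}

Answer: BISIMILAR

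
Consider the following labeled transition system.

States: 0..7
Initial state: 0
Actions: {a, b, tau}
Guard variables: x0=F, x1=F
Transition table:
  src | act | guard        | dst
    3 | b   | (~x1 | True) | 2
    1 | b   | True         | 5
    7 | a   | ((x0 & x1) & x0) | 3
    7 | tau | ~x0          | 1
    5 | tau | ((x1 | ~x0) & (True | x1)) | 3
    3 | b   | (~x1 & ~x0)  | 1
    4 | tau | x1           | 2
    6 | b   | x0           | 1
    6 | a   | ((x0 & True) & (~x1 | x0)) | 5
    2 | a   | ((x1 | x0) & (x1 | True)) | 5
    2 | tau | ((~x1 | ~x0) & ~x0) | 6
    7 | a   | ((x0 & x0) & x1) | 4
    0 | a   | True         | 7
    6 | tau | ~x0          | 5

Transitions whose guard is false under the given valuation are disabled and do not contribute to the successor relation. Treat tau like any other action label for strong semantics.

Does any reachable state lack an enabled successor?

Answer: DEADLOCK-FREE

Working:
R = {0,1,2,3,5,6,7}
  0: a→7  [deg 1]
  1: b→5  [deg 1]
  2: tau→6  [deg 1]
  3: b→1  b→2  [deg 2]
  5: tau→3  [deg 1]
  6: tau→5  [deg 1]
  7: tau→1  [deg 1]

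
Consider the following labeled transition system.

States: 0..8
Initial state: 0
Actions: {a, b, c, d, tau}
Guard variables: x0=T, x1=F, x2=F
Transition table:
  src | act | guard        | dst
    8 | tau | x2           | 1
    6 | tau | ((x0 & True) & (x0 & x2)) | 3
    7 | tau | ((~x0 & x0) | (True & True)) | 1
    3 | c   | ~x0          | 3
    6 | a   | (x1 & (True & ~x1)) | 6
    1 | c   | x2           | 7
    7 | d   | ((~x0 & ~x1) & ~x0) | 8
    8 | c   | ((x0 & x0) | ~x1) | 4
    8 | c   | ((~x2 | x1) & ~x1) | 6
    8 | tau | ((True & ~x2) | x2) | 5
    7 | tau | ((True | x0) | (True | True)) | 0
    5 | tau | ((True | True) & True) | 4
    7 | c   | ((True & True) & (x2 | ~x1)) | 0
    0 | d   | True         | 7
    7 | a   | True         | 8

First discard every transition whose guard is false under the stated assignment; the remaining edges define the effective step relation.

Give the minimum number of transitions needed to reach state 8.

Answer: 2

Analysis:
Layered search for 8:
  depth 0: {0}
  depth 1: {7}
  depth 2: {1,8}
depth(8)=2, e.g. d·a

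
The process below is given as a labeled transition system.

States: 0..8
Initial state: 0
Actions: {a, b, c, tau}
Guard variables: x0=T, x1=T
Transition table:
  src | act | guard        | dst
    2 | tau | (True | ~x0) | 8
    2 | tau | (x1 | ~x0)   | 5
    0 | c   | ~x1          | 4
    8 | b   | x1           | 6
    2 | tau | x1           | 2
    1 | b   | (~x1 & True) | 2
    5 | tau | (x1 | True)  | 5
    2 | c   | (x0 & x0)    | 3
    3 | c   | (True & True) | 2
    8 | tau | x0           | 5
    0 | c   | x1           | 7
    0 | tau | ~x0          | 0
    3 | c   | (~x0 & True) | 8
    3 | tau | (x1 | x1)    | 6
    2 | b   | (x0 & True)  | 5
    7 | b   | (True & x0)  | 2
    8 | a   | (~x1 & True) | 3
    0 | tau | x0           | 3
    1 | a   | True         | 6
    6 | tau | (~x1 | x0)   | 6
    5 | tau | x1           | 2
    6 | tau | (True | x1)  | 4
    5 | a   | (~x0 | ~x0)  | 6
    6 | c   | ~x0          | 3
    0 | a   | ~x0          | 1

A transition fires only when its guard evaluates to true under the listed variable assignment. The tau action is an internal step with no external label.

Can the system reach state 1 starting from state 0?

Answer: UNREACHABLE

Working:
Guard filter leaves 17 enabled edge(s).
L0 = {0}
L1 = {3,7}  now seen {0,3,7}
L2 = {2,6}  now seen {0,2,3,6,7}
L3 = {4,5,8}  now seen {0,2,3,4,5,6,7,8}
R = {0,2,3,4,5,6,7,8}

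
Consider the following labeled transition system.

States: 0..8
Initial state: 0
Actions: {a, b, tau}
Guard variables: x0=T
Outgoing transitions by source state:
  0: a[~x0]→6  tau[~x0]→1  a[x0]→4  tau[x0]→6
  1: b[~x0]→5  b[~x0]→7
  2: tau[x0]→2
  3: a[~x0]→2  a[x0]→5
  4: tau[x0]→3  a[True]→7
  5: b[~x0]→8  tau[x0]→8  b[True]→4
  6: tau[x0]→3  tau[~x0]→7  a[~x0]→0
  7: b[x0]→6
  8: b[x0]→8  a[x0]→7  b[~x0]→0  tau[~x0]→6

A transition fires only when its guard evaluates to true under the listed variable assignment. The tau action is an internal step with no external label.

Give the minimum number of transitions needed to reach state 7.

Answer: 2

Working:
Layered search for 7:
  Layer 0: {0}
  Layer 1: {4,6}
  Layer 2: {3,7}
first hit 7 at d=2 via a·a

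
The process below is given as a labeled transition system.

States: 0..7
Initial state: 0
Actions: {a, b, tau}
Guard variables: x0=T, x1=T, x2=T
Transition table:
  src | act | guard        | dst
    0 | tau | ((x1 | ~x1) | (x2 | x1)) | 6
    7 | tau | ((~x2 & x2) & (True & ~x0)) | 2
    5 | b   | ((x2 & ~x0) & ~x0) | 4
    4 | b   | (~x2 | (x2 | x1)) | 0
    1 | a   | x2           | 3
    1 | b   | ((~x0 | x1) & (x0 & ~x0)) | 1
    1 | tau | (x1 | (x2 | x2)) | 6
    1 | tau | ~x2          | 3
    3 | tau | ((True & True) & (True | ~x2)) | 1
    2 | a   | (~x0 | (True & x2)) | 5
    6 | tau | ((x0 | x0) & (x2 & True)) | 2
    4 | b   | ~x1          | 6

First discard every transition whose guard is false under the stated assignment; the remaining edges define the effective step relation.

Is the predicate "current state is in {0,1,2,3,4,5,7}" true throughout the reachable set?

Answer: INVARIANT VIOLATED at state 6

Trace:
Allowed set {0,1,2,3,4,5,7}
Reachable = {0,2,5,6}
  0: safe
  2: safe
  5: safe
  6: ✗ unsafe
counterexample path to 6: tau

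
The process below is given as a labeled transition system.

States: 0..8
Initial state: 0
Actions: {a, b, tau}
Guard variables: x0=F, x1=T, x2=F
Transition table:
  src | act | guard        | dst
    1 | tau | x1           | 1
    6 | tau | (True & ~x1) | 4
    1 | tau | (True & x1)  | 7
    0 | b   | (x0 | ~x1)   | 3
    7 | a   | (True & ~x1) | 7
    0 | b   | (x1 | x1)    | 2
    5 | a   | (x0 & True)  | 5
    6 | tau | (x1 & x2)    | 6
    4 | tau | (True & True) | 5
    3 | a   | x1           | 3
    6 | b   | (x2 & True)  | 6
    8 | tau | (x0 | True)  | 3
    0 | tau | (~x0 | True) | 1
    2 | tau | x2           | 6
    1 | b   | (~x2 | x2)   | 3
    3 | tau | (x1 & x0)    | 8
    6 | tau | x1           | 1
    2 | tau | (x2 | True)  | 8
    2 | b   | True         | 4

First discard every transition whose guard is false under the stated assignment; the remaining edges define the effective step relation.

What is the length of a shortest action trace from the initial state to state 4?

Answer: 2

Analysis:
Breadth-first toward 4:
  L0 = {0}
  L1 = {1,2}
  L2 = {3,4,7,8}
4 enters at depth 2; path b·b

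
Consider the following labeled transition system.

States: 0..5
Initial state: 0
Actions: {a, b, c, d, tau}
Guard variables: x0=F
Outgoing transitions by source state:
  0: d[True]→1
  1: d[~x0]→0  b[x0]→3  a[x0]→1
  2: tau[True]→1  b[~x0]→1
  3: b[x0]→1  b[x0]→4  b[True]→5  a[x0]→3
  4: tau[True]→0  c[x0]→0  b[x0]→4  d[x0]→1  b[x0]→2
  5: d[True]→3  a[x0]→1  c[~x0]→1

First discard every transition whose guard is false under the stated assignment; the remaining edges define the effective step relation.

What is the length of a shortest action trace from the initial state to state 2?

Breadth-first toward 2:
  depth 0: {0}
  depth 1: {1}
2 never appears.

Answer: UNREACHABLE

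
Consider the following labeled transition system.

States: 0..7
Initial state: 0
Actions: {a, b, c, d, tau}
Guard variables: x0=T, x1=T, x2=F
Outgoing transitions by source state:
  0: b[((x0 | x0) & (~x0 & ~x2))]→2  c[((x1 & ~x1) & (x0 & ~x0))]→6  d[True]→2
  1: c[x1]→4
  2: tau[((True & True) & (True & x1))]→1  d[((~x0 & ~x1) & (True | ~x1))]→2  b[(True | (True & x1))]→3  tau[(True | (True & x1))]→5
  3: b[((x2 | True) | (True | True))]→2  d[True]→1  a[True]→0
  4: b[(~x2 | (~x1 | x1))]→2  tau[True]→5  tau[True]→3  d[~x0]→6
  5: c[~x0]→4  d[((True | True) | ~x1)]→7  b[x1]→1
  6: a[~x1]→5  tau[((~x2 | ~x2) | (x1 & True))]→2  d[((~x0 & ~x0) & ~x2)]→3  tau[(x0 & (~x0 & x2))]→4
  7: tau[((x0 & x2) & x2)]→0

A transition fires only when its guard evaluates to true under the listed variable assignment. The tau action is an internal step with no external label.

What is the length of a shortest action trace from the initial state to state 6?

Answer: UNREACHABLE

Analysis:
Layered search for 6:
  depth 0: {0}
  depth 1: {2}
  depth 2: {1,3,5}
  depth 3: {4,7}
6 never appears.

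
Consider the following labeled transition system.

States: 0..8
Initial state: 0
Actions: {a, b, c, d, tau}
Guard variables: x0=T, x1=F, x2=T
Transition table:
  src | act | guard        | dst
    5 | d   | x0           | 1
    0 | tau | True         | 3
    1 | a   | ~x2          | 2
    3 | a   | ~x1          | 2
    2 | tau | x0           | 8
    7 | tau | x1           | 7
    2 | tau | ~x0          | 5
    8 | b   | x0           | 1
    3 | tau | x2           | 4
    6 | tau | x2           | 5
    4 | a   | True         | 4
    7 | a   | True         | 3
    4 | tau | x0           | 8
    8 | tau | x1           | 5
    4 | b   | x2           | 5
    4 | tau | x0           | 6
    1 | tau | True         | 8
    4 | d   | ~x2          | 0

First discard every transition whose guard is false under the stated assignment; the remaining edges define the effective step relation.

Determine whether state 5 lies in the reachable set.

Answer: REACHABLE

Analysis:
After dropping false guards: 13 live edges.
L0 = {0}
L1 = {3}  cumulative {0,3}
L2 = {2,4}  cumulative {0,2,3,4}
L3 = {5,6,8}  cumulative {0,2,3,4,5,6,8}
L4 = {1}  cumulative {0,1,2,3,4,5,6,8}
R = {0,1,2,3,4,5,6,8}
trace reaching 5: tau·tau·b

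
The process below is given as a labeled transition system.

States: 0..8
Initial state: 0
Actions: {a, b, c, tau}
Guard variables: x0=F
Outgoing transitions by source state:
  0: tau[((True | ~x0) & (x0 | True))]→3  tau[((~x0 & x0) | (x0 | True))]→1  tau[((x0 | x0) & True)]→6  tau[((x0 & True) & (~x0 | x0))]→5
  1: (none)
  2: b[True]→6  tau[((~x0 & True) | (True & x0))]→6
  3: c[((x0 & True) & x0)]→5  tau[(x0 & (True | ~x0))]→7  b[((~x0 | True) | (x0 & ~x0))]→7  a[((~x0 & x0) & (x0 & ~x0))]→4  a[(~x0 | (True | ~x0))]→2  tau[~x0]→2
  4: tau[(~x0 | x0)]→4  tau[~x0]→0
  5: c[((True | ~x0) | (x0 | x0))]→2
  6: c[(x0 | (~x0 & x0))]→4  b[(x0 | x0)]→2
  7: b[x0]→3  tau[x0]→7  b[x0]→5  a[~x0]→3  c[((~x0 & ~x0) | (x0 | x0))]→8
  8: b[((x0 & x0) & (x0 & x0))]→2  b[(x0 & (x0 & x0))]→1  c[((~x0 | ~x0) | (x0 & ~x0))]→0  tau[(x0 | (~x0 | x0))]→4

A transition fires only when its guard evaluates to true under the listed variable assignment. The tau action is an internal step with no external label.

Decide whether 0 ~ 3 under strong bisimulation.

Refine partition for ~:
  round 0: {{0,1,2,3,4,5,6,7,8}}
  round 1: {{0,4},{1,6},{2},{3},{5},{7},{8}}
  round 2: {{0},{1,6},{2},{3},{4},{5},{7},{8}}
8 equivalence class(es) (converged in 3)
0∈{0}, 3∈{3}

Answer: NOT BISIMILAR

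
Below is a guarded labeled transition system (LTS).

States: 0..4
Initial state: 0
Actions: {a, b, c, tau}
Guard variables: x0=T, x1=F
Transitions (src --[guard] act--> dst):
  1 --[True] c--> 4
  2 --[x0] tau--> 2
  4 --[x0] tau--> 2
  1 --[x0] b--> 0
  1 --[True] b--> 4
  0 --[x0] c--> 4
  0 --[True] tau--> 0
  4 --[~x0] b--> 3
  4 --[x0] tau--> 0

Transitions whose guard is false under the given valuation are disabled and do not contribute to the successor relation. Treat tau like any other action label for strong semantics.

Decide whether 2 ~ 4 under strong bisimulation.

Answer: NOT BISIMILAR

Analysis:
Refine partition for ~:
  π0 = {{0,1,2,3,4}}
  π1 = {{0},{1},{2,4},{3}}
  π2 = {{0},{1},{2},{3},{4}}
Fixed point at round 3; 5 class(es).
class of 2: {2}; class of 4: {4}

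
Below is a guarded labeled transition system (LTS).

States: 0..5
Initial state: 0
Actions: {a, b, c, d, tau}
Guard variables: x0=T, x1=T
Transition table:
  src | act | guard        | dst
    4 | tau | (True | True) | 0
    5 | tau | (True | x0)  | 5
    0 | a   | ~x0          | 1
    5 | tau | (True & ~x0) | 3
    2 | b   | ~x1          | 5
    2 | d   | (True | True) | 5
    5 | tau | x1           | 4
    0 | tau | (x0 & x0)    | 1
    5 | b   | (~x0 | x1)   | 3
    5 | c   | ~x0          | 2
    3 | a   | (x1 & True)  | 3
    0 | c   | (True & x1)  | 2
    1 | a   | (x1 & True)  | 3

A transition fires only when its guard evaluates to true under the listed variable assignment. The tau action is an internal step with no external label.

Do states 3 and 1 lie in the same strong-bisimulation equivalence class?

Refine partition for ~:
  round 0: {{0,1,2,3,4,5}}
  round 1: {{0},{1,3},{2},{4},{5}}
stable after 2 split(s): 5 block(s)
[3]={1,3}  [1]={1,3}

Answer: BISIMILAR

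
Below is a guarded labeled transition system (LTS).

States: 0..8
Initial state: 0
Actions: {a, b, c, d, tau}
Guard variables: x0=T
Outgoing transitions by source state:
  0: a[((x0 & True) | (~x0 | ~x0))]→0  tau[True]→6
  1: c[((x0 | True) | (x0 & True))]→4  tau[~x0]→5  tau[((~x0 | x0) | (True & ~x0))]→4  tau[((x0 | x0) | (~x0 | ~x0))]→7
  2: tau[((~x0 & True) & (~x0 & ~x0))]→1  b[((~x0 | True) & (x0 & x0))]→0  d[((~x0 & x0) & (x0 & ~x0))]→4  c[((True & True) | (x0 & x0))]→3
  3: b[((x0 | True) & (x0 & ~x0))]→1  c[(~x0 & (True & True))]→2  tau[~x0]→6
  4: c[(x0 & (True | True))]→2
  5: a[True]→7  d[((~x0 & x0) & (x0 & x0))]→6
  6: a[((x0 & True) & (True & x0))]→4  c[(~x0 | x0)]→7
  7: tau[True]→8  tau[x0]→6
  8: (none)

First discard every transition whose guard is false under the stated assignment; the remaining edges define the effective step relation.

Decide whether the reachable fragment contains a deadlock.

Answer: DEADLOCK at state 3

Trace:
R = {0,2,3,4,6,7,8}
  0: a→0  tau→6  [deg 2]
  2: b→0  c→3  [deg 2]
  3: ∅  [no exit]
  4: c→2  [deg 1]
  6: a→4  c→7  [deg 2]
  7: tau→6  tau→8  [deg 2]
  8: ∅  [no exit]
Path to 3: tau·a·c·c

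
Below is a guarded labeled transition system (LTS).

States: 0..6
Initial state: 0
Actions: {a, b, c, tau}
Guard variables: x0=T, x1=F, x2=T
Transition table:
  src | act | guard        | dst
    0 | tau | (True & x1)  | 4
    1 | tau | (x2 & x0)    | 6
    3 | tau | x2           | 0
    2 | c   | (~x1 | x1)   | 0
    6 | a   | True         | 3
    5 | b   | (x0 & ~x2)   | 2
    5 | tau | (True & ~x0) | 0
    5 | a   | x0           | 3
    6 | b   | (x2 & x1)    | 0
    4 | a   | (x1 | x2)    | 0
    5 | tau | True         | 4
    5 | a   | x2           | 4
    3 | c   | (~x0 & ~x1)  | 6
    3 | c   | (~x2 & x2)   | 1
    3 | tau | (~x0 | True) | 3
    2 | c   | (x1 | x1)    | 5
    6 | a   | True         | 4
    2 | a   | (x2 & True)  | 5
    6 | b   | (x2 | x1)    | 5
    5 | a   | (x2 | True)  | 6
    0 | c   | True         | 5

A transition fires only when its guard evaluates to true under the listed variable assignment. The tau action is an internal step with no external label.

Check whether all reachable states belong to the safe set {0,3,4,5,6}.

Safe = {0,3,4,5,6}
Reachable = {0,3,4,5,6}
  0: ok
  3: ok
  4: ok
  5: ok
  6: ok

Answer: INVARIANT HOLDS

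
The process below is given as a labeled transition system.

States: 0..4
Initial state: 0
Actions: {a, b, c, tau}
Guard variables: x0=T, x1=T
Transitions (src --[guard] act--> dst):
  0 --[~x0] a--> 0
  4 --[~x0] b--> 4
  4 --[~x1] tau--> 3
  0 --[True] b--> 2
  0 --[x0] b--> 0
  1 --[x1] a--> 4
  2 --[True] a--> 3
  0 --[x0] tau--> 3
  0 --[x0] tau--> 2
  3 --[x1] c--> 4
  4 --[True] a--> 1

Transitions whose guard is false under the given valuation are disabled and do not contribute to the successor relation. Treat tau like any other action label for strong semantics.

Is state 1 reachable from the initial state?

Guard filter leaves 8 enabled edge(s).
L0 = {0}
L1 = {2,3}  now seen {0,2,3}
L2 = {4}  now seen {0,2,3,4}
L3 = {1}  now seen {0,1,2,3,4}
Reach set: {0,1,2,3,4}
witness 1: tau·c·a

Answer: REACHABLE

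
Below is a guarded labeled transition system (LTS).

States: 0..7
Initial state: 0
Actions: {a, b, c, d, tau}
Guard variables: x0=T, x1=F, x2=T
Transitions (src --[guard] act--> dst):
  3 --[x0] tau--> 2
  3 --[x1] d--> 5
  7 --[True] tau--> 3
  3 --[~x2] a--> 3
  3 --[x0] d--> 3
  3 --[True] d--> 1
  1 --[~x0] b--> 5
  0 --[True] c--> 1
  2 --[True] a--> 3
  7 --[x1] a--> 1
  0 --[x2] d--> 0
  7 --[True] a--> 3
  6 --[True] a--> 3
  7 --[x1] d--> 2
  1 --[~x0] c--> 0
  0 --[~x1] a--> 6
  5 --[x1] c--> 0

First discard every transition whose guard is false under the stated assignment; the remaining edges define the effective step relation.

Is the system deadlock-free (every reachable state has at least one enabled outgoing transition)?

Answer: DEADLOCK at state 1

Working:
Reach set: {0,1,2,3,6}
  0: a→6  c→1  d→0  [3 exit(s)]
  1: ∅  [deadlock]
  2: a→3  [1 exit(s)]
  3: d→1  d→3  tau→2  [3 exit(s)]
  6: a→3  [1 exit(s)]
trace reaching 1: c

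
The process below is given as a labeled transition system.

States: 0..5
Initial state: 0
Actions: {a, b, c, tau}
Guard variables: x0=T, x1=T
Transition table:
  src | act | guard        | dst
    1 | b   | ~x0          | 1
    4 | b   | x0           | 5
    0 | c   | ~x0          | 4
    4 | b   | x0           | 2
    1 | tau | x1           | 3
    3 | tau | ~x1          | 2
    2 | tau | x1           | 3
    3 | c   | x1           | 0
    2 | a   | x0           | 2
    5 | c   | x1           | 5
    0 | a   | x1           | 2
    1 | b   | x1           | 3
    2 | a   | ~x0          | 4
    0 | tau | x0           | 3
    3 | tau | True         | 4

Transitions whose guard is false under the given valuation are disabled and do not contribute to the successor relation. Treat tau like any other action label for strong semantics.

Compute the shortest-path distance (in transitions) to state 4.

Answer: 2

Analysis:
Layered search for 4:
  depth 0: {0}
  depth 1: {2,3}
  depth 2: {4}
first hit 4 at d=2 via tau·tau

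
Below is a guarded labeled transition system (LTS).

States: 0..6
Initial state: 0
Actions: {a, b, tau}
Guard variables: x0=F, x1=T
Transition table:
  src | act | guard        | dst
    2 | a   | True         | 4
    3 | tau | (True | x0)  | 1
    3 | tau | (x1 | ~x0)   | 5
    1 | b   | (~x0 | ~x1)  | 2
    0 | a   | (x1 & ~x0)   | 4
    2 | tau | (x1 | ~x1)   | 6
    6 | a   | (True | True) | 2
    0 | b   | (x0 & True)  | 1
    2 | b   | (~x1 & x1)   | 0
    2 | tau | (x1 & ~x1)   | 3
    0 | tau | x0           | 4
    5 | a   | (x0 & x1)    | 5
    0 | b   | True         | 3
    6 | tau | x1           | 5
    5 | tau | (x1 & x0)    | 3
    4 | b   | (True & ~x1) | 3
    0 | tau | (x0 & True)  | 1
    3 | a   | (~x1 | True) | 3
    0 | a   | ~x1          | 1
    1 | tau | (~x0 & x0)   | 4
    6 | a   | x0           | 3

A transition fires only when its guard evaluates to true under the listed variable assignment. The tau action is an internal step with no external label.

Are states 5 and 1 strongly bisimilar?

Answer: NOT BISIMILAR

Trace:
Bisimulation quotient by refinement:
  P[0] = {{0,1,2,3,4,5,6}}
  P[1] = {{0},{1},{2,3,6},{4,5}}
  P[2] = {{0},{1},{2},{3},{4,5},{6}}
stable after 3 split(s): 6 block(s)
[5]={4,5}  [1]={1}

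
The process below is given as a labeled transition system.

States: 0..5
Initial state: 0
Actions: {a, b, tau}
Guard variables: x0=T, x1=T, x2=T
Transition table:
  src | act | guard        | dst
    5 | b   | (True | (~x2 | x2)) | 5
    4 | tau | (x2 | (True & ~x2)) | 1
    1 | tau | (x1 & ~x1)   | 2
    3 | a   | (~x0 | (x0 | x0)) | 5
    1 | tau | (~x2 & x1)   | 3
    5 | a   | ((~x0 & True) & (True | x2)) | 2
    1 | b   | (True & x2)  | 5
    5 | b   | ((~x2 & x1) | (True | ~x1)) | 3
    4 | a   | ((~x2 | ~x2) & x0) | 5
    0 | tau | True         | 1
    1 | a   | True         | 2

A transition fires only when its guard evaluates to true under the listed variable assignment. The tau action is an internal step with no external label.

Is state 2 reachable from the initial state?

Answer: REACHABLE

Trace:
After dropping false guards: 7 live edges.
Layer 0: {0}
Layer 1: {1}  total {0,1}
Layer 2: {2,5}  total {0,1,2,5}
Layer 3: {3}  total {0,1,2,3,5}
Reachable = {0,1,2,3,5}
witness 2: tau·a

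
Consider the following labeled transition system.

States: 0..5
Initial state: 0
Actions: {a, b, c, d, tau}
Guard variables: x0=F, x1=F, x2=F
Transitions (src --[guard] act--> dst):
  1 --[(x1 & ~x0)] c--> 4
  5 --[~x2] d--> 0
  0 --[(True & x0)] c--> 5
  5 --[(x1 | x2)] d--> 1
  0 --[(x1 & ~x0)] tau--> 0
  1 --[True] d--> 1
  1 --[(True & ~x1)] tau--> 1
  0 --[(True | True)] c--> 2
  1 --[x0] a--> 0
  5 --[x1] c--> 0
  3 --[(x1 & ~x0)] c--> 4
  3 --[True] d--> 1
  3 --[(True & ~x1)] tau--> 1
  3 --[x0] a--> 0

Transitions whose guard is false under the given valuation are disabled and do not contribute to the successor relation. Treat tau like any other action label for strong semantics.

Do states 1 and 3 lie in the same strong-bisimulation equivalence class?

Answer: BISIMILAR

Analysis:
Refine partition for ~:
  P[0] = {{0,1,2,3,4,5}}
  P[1] = {{0},{1,3},{2,4},{5}}
4 equivalence class(es) (converged in 2)
class of 1: {1,3}; class of 3: {1,3}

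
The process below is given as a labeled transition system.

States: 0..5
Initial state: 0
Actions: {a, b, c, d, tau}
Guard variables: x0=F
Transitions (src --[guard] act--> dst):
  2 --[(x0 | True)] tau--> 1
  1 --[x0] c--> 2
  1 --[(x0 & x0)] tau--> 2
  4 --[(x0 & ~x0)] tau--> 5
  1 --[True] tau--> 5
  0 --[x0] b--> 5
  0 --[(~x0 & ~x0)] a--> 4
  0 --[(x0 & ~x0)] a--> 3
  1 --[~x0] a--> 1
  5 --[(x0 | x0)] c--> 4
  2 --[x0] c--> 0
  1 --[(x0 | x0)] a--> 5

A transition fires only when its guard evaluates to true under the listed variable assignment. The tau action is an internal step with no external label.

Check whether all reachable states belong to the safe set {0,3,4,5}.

Answer: INVARIANT HOLDS

Analysis:
Inv-set: {0,3,4,5}
Reachable = {0,4}
  0: ✓
  4: ✓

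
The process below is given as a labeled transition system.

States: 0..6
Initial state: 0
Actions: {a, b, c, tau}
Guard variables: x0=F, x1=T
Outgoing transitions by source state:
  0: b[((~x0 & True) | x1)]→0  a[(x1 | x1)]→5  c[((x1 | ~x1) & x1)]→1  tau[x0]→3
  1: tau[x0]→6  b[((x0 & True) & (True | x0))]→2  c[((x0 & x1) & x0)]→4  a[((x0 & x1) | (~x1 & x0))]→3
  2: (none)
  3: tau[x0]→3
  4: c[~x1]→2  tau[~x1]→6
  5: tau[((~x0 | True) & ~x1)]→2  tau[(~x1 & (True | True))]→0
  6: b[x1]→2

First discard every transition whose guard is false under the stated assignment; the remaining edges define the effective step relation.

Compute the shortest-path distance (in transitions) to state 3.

Answer: UNREACHABLE

Working:
BFS to 3:
  Layer 0: {0}
  Layer 1: {1,5}
3 never appears.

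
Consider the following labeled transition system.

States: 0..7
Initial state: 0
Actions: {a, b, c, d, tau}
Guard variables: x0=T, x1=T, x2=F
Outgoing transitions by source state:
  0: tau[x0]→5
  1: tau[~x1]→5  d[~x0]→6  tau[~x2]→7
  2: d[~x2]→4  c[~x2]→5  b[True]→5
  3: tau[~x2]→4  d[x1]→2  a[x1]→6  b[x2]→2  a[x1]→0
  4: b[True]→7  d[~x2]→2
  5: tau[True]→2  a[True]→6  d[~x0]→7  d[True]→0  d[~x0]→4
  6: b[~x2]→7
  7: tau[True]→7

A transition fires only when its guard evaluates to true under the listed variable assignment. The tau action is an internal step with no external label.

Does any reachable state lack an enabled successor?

Answer: DEADLOCK-FREE

Working:
Reach set: {0,2,4,5,6,7}
  0: tau→5  [1 out]
  2: b→5  c→5  d→4  [3 out]
  4: b→7  d→2  [2 out]
  5: a→6  d→0  tau→2  [3 out]
  6: b→7  [1 out]
  7: tau→7  [1 out]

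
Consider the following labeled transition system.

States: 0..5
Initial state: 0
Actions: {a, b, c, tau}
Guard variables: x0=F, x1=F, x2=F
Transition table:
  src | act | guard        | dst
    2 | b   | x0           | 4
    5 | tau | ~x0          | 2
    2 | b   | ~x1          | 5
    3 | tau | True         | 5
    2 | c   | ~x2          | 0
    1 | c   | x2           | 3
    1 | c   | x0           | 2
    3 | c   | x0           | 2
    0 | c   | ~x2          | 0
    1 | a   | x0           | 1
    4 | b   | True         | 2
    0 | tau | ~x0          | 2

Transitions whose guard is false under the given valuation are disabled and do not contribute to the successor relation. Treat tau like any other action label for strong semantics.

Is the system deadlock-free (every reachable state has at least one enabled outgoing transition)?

Answer: DEADLOCK-FREE

Working:
Reachable = {0,2,5}
  0: c→0  tau→2  [2 out]
  2: b→5  c→0  [2 out]
  5: tau→2  [1 out]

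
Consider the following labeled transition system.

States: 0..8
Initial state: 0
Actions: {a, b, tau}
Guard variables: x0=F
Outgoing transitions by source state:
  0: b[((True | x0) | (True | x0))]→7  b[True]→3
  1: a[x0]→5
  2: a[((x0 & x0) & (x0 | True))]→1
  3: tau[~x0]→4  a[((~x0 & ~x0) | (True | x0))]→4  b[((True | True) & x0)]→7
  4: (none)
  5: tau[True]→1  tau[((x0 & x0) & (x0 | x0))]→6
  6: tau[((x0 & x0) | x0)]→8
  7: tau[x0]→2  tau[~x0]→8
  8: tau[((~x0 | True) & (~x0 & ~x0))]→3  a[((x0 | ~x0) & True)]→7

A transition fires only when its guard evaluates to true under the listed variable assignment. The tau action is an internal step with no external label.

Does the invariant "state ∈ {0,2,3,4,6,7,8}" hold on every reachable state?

Safe = {0,2,3,4,6,7,8}
R = {0,3,4,7,8}
  0: ✓
  3: ✓
  4: ✓
  7: ✓
  8: ✓

Answer: INVARIANT HOLDS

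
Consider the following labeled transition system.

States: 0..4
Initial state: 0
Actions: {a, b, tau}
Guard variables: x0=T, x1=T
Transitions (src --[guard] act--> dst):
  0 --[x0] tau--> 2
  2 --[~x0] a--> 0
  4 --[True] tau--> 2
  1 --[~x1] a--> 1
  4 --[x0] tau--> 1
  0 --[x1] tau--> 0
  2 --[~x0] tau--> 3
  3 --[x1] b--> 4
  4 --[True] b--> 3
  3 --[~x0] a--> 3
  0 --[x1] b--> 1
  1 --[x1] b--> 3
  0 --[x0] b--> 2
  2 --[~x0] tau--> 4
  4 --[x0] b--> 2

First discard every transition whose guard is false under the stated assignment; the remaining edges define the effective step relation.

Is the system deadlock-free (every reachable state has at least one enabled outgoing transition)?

Answer: DEADLOCK at state 2

Trace:
Reachable = {0,1,2,3,4}
  0: b→1  b→2  tau→0  tau→2  [deg 4]
  1: b→3  [deg 1]
  2: ∅  [STUCK]
  3: b→4  [deg 1]
  4: b→2  b→3  tau→1  tau→2  [deg 4]
witness 2: tau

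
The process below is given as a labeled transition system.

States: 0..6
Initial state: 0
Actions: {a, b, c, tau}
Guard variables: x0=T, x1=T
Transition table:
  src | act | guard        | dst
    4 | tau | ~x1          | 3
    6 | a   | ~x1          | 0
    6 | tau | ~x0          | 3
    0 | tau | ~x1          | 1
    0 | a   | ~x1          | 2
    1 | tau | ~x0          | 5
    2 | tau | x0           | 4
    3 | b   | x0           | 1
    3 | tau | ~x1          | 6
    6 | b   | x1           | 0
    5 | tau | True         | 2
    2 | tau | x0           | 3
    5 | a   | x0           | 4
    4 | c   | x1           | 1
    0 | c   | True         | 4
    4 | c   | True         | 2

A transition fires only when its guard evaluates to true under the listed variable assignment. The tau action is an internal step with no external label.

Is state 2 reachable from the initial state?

Answer: REACHABLE

Working:
After dropping false guards: 9 live edges.
depth 0: {0}
depth 1: {4}  cumulative {0,4}
depth 2: {1,2}  cumulative {0,1,2,4}
depth 3: {3}  cumulative {0,1,2,3,4}
Reach set: {0,1,2,3,4}
witness 2: c·c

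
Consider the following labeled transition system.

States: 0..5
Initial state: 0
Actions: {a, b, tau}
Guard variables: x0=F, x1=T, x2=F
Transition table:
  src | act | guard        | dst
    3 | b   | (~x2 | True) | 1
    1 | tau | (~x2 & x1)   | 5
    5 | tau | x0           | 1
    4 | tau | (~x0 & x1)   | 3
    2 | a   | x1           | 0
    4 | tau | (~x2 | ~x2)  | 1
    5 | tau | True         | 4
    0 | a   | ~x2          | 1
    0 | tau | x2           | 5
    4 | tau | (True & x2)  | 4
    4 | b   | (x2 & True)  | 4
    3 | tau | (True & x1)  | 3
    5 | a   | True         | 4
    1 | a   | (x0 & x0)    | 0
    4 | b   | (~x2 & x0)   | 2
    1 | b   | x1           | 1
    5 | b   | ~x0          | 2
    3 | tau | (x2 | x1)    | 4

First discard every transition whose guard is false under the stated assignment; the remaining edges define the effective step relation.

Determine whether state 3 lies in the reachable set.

Answer: REACHABLE

Trace:
Guard filter leaves 12 enabled edge(s).
L0 = {0}
L1 = {1}  cumulative {0,1}
L2 = {5}  cumulative {0,1,5}
L3 = {2,4}  cumulative {0,1,2,4,5}
L4 = {3}  cumulative {0,1,2,3,4,5}
R = {0,1,2,3,4,5}
trace reaching 3: a·tau·tau·tau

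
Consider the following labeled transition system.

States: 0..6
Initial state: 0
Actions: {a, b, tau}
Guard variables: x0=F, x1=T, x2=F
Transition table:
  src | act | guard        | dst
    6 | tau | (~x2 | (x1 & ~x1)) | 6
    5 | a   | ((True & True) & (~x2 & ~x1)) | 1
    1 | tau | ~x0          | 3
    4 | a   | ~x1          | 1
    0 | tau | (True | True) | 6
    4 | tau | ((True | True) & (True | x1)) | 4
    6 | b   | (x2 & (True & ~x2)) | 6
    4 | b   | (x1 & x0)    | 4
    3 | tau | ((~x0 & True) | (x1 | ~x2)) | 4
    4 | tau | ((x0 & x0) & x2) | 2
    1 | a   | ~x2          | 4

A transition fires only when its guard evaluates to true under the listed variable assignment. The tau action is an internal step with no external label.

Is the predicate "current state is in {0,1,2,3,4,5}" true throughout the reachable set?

Safe = {0,1,2,3,4,5}
Reachable = {0,6}
  0: safe
  6: outside
counterexample path to 6: tau

Answer: INVARIANT VIOLATED at state 6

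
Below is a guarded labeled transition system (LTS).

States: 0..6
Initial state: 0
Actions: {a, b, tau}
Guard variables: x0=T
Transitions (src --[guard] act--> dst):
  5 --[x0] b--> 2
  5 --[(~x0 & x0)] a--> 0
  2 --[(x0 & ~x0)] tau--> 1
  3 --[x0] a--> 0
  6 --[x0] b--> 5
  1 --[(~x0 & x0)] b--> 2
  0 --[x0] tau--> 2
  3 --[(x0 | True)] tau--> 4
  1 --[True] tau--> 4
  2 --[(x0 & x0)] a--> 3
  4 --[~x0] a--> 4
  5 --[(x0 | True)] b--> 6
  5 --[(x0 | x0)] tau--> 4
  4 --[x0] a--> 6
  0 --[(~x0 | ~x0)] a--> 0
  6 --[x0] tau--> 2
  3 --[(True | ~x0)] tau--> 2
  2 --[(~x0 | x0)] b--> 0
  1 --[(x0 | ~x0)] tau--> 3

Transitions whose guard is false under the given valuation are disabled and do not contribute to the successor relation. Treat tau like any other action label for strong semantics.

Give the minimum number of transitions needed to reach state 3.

Answer: 2

Working:
BFS to 3:
  L0 = {0}
  L1 = {2}
  L2 = {3}
depth(3)=2, e.g. tau·a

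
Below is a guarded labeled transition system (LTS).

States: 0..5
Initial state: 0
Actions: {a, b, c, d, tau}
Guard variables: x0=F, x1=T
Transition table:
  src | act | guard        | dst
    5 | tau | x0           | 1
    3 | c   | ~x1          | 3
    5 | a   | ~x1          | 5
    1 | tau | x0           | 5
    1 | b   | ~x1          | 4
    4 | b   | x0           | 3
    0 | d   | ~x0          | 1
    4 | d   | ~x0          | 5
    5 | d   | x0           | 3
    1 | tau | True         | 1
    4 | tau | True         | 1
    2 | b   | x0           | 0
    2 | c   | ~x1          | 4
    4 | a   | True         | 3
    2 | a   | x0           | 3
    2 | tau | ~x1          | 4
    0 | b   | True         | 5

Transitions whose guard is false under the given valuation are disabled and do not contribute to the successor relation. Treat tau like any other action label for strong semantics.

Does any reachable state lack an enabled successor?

Reachable = {0,1,5}
  0: b→5  d→1  [2 exit(s)]
  1: tau→1  [1 exit(s)]
  5: ∅  [no exit]
trace reaching 5: b

Answer: DEADLOCK at state 5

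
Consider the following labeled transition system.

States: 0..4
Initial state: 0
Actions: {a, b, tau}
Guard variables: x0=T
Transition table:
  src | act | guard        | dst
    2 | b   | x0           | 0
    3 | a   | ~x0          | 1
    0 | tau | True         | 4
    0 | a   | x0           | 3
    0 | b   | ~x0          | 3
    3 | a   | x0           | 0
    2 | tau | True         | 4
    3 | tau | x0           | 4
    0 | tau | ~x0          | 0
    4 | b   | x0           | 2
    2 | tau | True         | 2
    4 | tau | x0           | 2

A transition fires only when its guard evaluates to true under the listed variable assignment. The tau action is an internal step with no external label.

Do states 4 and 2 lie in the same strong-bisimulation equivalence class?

Compute ~ classes (split until stable):
  π0 = {{0,1,2,3,4}}
  π1 = {{0,3},{1},{2,4}}
  π2 = {{0,3},{1},{2},{4}}
stable after 3 split(s): 4 block(s)
4∈{4}, 2∈{2}

Answer: NOT BISIMILAR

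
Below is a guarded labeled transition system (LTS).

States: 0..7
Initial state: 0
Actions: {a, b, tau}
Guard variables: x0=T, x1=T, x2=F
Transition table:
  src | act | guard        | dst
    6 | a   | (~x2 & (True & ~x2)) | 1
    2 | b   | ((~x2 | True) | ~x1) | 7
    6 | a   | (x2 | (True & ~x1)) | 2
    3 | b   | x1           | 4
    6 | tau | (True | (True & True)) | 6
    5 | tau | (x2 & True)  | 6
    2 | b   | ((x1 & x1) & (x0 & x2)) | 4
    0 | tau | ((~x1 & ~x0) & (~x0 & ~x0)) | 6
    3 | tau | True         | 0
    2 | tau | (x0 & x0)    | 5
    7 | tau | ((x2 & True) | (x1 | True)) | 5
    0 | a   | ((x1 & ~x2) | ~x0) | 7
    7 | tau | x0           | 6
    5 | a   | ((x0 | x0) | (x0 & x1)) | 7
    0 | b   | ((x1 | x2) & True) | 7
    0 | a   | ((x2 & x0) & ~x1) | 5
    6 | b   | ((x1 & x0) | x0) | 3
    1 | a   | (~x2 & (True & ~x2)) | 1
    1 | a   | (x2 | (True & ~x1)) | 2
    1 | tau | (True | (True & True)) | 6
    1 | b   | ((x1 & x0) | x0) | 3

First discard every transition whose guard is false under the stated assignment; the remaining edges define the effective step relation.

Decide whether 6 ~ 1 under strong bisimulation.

Answer: BISIMILAR

Analysis:
Bisimulation quotient by refinement:
  π0 = {{0,1,2,3,4,5,6,7}}
  π1 = {{0},{1,6},{2,3},{4},{5},{7}}
  π2 = {{0},{1,6},{2},{3},{4},{5},{7}}
7 equivalence class(es) (converged in 3)
[6]={1,6}  [1]={1,6}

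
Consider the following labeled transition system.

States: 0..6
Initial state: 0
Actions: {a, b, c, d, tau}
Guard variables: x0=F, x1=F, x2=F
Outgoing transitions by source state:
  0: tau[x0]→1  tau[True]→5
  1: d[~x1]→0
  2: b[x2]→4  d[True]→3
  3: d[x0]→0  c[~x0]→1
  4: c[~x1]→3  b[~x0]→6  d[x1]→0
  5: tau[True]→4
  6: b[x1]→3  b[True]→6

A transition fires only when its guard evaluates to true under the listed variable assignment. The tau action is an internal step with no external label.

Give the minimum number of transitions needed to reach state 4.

Answer: 2

Analysis:
Breadth-first toward 4:
  depth 0: {0}
  depth 1: {5}
  depth 2: {4}
depth(4)=2, e.g. tau·tau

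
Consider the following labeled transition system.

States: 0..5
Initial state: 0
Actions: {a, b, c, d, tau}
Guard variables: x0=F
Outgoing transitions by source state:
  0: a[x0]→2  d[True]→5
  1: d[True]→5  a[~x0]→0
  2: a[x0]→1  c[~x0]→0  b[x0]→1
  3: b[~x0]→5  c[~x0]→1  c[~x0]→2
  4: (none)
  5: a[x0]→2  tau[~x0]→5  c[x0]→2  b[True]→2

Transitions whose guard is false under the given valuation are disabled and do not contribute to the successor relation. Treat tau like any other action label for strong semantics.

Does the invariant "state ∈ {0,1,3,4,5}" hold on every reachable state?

Safe = {0,1,3,4,5}
R = {0,2,5}
  0: ok
  2: outside
  5: ok
witness against invariant: d·b → 2

Answer: INVARIANT VIOLATED at state 2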